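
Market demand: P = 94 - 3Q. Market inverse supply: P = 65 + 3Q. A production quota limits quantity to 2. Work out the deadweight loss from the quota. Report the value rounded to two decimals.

24.08

Without the quota, 94 - 3Q = 65 + 3Q gives Q* = 4.8333.
At Q = 2 the demand price is 94 - 3(2) = 88 and the supply price is 65 + 3(2) = 71.
DWL = (1/2)(gap between curves at 2) x (Q* - 2) = (1/2)(17)(2.8333) = 24.0833.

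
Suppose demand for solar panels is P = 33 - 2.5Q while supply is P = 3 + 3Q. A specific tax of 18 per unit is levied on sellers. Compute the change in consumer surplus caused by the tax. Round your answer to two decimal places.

Pre-tax equilibrium: 33 - 2.5Q = 3 + 3Q gives Q* = 5.4545, P* = 19.3636.
With the tax, sellers need 18 more per unit: 33 - 2.5Q = 3 + 3Q + 18, so Q_t = 2.1818. Buyers pay P_b = 27.5455; sellers receive P_s = P_b - 18 = 9.5455.
CS falls from (1/2)(5.4545)(13.6364) = 37.1901 to (1/2)(2.1818)(5.4545) = 5.9504, a change of -31.2397.

-31.24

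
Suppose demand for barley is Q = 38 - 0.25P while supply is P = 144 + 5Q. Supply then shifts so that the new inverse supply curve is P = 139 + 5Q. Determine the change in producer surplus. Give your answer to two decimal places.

Rewriting demand in inverse form: P = 152 - 4Q.
Initial equilibrium: Q_0 = 0.8889, P_0 = 148.4444; CS_0 = (1/2)(0.8889)(3.5556) = 1.5802, PS_0 = (1/2)(0.8889)(4.4444) = 1.9753.
New equilibrium: 152 - 4Q = 139 + 5Q gives Q_1 = 1.4444, P_1 = 146.2222; CS_1 = 4.1728, PS_1 = 5.216.
Change in producer surplus = 5.216 - 1.9753 = 3.2407.

3.24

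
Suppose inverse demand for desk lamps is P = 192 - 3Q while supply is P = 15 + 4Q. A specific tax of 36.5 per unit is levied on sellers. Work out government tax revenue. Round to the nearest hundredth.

Pre-tax equilibrium: 192 - 3Q = 15 + 4Q gives Q* = 25.2857, P* = 116.1429.
A tax on sellers shifts supply up by 36.5: 192 - 3Q = 15 + 4Q + 36.5, so Q_t = 20.0714. Buyers pay P_b = 131.7857; sellers receive P_s = P_b - 36.5 = 95.2857.
Tax revenue = t x Q_t = 36.5 x 20.0714 = 732.6071.

732.61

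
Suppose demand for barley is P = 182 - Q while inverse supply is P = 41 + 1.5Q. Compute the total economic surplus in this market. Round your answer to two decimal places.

3976.20

Set 182 - Q = 41 + 1.5Q, which gives 141 = 2.5Q, so Q* = 56.4 and P* = 182 - (56.4) = 125.6.
CS = (1/2)(56.4)(56.4) = 1590.48 and PS = (1/2)(56.4)(84.6) = 2385.72, so total surplus = 3976.2.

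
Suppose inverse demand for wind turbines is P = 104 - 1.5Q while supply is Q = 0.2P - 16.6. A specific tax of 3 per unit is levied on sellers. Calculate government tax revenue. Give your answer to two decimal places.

8.31

Rewriting supply in inverse form: P = 83 + 5Q.
Without the tax, 104 - 1.5Q = 83 + 5Q so Q* = 3.2308 and P* = 99.1538.
A tax on sellers shifts supply up by 3: 104 - 1.5Q = 83 + 5Q + 3, so Q_t = 2.7692. Buyers pay P_b = 99.8462; sellers receive P_s = P_b - 3 = 96.8462.
Revenue is the tax times quantity traded: 3 x 2.7692 = 8.3077.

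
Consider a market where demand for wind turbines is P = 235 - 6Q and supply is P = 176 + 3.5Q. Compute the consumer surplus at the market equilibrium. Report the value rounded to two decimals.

115.71

Equilibrium: 235 - 6Q = 176 + 3.5Q, so Q* = 6.2105 and P* = 197.7368.
Consumer surplus is the triangle under demand above P*: (1/2)(6.2105)(235 - 197.7368) = (1/2)(6.2105)(37.2632) = 115.7119.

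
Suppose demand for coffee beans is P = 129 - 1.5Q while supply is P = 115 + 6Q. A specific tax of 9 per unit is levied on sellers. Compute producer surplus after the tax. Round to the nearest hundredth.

Pre-tax equilibrium: 129 - 1.5Q = 115 + 6Q gives Q* = 1.8667, P* = 126.2.
A tax on sellers shifts supply up by 9: 129 - 1.5Q = 115 + 6Q + 9, so Q_t = 0.6667. Buyers pay P_b = 128; sellers receive P_s = P_b - 9 = 119.
Producer surplus is the triangle above supply below P_s: (1/2)(0.6667)(119 - 115) = 1.3333.

1.33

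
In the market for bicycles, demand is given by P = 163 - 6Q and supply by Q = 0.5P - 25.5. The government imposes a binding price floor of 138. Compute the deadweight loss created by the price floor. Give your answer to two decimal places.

386.78

Rewriting supply in inverse form: P = 51 + 2Q.
Free-market equilibrium: 163 - 6Q = 51 + 2Q gives Q* = 14, P* = 79.
At P = 138, buyers demand (163 - 138)/6 = 4.1667 while sellers would supply more, so the quantity traded is 4.1667 at price 138.
At Q = 4.1667 the demand price is 138 and the supply price is 59.3333. Deadweight loss is the triangle between the curves from 4.1667 to 14: (1/2)(138 - 59.3333)(14 - 4.1667) = 386.7778.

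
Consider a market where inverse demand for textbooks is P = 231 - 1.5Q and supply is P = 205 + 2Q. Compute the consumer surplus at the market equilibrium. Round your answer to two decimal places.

Setting demand equal to supply, 26 = 3.5Q, so Q* = 7.4286 and P* = 219.8571.
Consumer surplus is the triangle under demand above P*: (1/2)(7.4286)(231 - 219.8571) = (1/2)(7.4286)(11.1429) = 41.3878.

41.39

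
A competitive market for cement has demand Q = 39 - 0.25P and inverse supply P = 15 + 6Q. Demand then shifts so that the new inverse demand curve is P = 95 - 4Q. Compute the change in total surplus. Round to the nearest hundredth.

Rewriting demand in inverse form: P = 156 - 4Q.
Initial equilibrium: Q_0 = 14.1, P_0 = 99.6; CS_0 = (1/2)(14.1)(56.4) = 397.62, PS_0 = (1/2)(14.1)(84.6) = 596.43.
New equilibrium: 95 - 4Q = 15 + 6Q gives Q_1 = 8, P_1 = 63; CS_1 = 128, PS_1 = 192.
Change in total surplus = (128 + 192) - (397.62 + 596.43) = -674.05.

-674.05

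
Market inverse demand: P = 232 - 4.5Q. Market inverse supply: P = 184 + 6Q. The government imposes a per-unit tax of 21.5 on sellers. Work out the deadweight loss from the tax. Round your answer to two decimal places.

22.01

Pre-tax equilibrium: 232 - 4.5Q = 184 + 6Q gives Q* = 4.5714, P* = 211.4286.
A tax on sellers shifts supply up by 21.5: 232 - 4.5Q = 184 + 6Q + 21.5, so Q_t = 2.5238. Buyers pay P_b = 220.6429; sellers receive P_s = P_b - 21.5 = 199.1429.
The welfare triangle lost has base Q* - Q_t = 2.0476 and height t = 21.5, so DWL = (1/2)(2.0476)(21.5) = 22.0119.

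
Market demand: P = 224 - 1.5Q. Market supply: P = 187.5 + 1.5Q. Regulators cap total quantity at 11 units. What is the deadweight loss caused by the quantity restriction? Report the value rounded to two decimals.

Unrestricted equilibrium: Q* = (224 - 187.5)/(1.5 + 1.5) = 12.1667.
At Q = 11 the demand price is 224 - 1.5(11) = 207.5 and the supply price is 187.5 + 1.5(11) = 204.
DWL = (1/2)(gap between curves at 11) x (Q* - 11) = (1/2)(3.5)(1.1667) = 2.0417.

2.04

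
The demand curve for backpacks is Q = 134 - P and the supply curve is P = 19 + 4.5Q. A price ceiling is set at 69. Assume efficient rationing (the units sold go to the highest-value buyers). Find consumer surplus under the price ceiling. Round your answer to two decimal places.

660.49

Rewriting demand in inverse form: P = 134 - Q.
Without the control, 134 - Q = 19 + 4.5Q so Q* = 20.9091 and P* = 113.0909.
At the ceiling price 69, quantity supplied is (69 - 19)/4.5 = 11.1111; supply is the short side, so Q = 11.1111 trades at P = 69.
The demand price at Q = 11.1111 is 122.8889. CS is the trapezoid between demand and 69 over [0, 11.1111]: (1/2)[(134 - 69) + (122.8889 - 69)](11.1111) = 660.4938.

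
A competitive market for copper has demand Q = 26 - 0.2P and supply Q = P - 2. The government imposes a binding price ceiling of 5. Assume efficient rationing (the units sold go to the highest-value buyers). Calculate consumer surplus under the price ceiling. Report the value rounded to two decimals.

Rewriting demand in inverse form: P = 130 - 5Q.
Rewriting supply in inverse form: P = 2 + Q.
Without the control, 130 - 5Q = 2 + Q so Q* = 21.3333 and P* = 23.3333.
At the ceiling price 5, quantity supplied is (5 - 2)/1 = 3; supply is the short side, so Q = 3 trades at P = 5.
The demand price at Q = 3 is 115. CS is the trapezoid between demand and 5 over [0, 3]: (1/2)[(130 - 5) + (115 - 5)](3) = 352.5.

352.50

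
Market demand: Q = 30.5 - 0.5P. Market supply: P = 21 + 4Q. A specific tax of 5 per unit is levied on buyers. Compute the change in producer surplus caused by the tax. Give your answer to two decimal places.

-20.83

Rewriting demand in inverse form: P = 61 - 2Q.
Pre-tax equilibrium: 61 - 2Q = 21 + 4Q gives Q* = 6.6667, P* = 47.6667.
A tax on buyers shifts demand down by 5: (61 - 5) - 2Q = 21 + 4Q, so Q_t = 5.8333. Buyers pay P_b = 49.3333; sellers receive P_s = P_b - 5 = 44.3333.
PS falls from (1/2)(6.6667)(26.6667) = 88.8889 to (1/2)(5.8333)(23.3333) = 68.0556, a change of -20.8333.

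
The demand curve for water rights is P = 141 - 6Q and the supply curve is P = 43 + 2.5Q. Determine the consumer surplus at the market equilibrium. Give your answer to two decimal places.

398.78

Set 141 - 6Q = 43 + 2.5Q, which gives 98 = 8.5Q, so Q* = 11.5294 and P* = 141 - 6(11.5294) = 71.8235.
CS is the area between the demand curve and P* from 0 to Q*: (1/2)(11.5294)(69.1765) = 398.782.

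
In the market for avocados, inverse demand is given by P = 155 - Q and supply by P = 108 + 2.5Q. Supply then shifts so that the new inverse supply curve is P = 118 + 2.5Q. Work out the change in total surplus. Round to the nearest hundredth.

-120.00

Initial equilibrium: Q_0 = 13.4286, P_0 = 141.5714; CS_0 = (1/2)(13.4286)(13.4286) = 90.1633, PS_0 = (1/2)(13.4286)(33.5714) = 225.4082.
New equilibrium: 155 - Q = 118 + 2.5Q gives Q_1 = 10.5714, P_1 = 144.4286; CS_1 = 55.8776, PS_1 = 139.6939.
Change in total surplus = (55.8776 + 139.6939) - (90.1633 + 225.4082) = -120.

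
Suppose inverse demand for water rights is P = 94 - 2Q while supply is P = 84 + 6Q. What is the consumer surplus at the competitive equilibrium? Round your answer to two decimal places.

Equilibrium: 94 - 2Q = 84 + 6Q, so Q* = 1.25 and P* = 91.5.
CS is the area between the demand curve and P* from 0 to Q*: (1/2)(1.25)(2.5) = 1.5625.

1.56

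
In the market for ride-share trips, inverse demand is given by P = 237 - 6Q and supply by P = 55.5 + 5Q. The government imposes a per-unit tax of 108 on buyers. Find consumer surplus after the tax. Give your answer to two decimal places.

Pre-tax equilibrium: 237 - 6Q = 55.5 + 5Q gives Q* = 16.5, P* = 138.
With the tax, buyers' net willingness to pay falls by 108: (237 - 108) - 6Q = 55.5 + 5Q, so Q_t = 6.6818. Buyers pay P_b = 196.9091; sellers receive P_s = P_b - 108 = 88.9091.
Consumer surplus is the triangle under demand above P_b: (1/2)(6.6818)(237 - 196.9091) = 133.9401.

133.94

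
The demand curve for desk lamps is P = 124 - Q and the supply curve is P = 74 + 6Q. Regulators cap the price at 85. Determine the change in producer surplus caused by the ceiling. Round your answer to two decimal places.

-142.98

Free-market equilibrium: 124 - Q = 74 + 6Q gives Q* = 7.1429, P* = 116.8571.
At the ceiling price 85, quantity supplied is (85 - 74)/6 = 1.8333; supply is the short side, so Q = 1.8333 trades at P = 85.
PS goes from (1/2)(7.1429)(42.8571) = 153.0612 to 10.0833 (computed as (85 - 74)(1.8333) - (1/2)(6)(1.8333)^2), a change of -142.9779.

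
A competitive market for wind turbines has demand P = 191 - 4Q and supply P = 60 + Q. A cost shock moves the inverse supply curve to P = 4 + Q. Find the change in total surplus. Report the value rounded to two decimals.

1780.80

Initial equilibrium: Q_0 = 26.2, P_0 = 86.2; CS_0 = (1/2)(26.2)(104.8) = 1372.88, PS_0 = (1/2)(26.2)(26.2) = 343.22.
New equilibrium: 191 - 4Q = 4 + Q gives Q_1 = 37.4, P_1 = 41.4; CS_1 = 2797.52, PS_1 = 699.38.
Change in total surplus = (2797.52 + 699.38) - (1372.88 + 343.22) = 1780.8.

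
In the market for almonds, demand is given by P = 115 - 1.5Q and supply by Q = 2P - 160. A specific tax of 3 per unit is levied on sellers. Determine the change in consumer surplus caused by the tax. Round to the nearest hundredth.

-37.69

Rewriting supply in inverse form: P = 80 + 0.5Q.
Pre-tax equilibrium: 115 - 1.5Q = 80 + 0.5Q gives Q* = 17.5, P* = 88.75.
With the tax, sellers need 3 more per unit: 115 - 1.5Q = 80 + 0.5Q + 3, so Q_t = 16. Buyers pay P_b = 91; sellers receive P_s = P_b - 3 = 88.
Consumers lose the trapezoid between P* and P_b out to Q_t plus the triangle from Q_t to Q*: change in CS = 192 - 229.6875 = -37.6875.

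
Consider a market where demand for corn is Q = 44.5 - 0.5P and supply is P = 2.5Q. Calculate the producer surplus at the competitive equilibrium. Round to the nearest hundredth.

Rewriting demand in inverse form: P = 89 - 2Q.
Set 89 - 2Q = 2.5Q, which gives 89 = 4.5Q, so Q* = 19.7778 and P* = 89 - 2(19.7778) = 49.4444.
Producer surplus is the triangle above supply below P*: (1/2)(19.7778)(49.4444 - 0) = (1/2)(19.7778)(49.4444) = 488.9506.

488.95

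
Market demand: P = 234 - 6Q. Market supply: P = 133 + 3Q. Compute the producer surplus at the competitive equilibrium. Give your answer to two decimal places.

Set 234 - 6Q = 133 + 3Q, which gives 101 = 9Q, so Q* = 11.2222 and P* = 234 - 6(11.2222) = 166.6667.
PS is the area between P* and the supply curve from 0 to Q*: (1/2)(11.2222)(33.6667) = 188.9074.

188.91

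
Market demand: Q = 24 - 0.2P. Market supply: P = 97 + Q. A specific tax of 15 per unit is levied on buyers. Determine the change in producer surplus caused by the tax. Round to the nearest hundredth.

-6.46

Rewriting demand in inverse form: P = 120 - 5Q.
Without the tax, 120 - 5Q = 97 + Q so Q* = 3.8333 and P* = 100.8333.
With the tax, buyers' net willingness to pay falls by 15: (120 - 15) - 5Q = 97 + Q, so Q_t = 1.3333. Buyers pay P_b = 113.3333; sellers receive P_s = P_b - 15 = 98.3333.
PS falls from (1/2)(3.8333)(3.8333) = 7.3472 to (1/2)(1.3333)(1.3333) = 0.8889, a change of -6.4583.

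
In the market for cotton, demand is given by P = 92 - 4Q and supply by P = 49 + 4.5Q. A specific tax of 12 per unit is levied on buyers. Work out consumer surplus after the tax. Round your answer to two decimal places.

26.60

Without the tax, 92 - 4Q = 49 + 4.5Q so Q* = 5.0588 and P* = 71.7647.
A tax on buyers shifts demand down by 12: (92 - 12) - 4Q = 49 + 4.5Q, so Q_t = 3.6471. Buyers pay P_b = 77.4118; sellers receive P_s = P_b - 12 = 65.4118.
CS = (1/2)(Q_t)(92 - P_b) = (1/2)(3.6471)(14.5882) = 26.6021.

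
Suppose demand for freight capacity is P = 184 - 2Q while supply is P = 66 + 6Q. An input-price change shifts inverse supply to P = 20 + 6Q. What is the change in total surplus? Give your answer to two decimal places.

810.75

Initial equilibrium: Q_0 = 14.75, P_0 = 154.5; CS_0 = (1/2)(14.75)(29.5) = 217.5625, PS_0 = (1/2)(14.75)(88.5) = 652.6875.
New equilibrium: 184 - 2Q = 20 + 6Q gives Q_1 = 20.5, P_1 = 143; CS_1 = 420.25, PS_1 = 1260.75.
Change in total surplus = (420.25 + 1260.75) - (217.5625 + 652.6875) = 810.75.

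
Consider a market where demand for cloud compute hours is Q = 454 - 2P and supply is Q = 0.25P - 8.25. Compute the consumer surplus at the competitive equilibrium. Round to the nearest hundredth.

Rewriting demand in inverse form: P = 227 - 0.5Q.
Rewriting supply in inverse form: P = 33 + 4Q.
Set 227 - 0.5Q = 33 + 4Q, which gives 194 = 4.5Q, so Q* = 43.1111 and P* = 227 - 0.5(43.1111) = 205.4444.
The demand choke price is 227, so CS = (1/2)(Q*)(227 - P*) = (1/2)(43.1111)(21.5556) = 464.642.

464.64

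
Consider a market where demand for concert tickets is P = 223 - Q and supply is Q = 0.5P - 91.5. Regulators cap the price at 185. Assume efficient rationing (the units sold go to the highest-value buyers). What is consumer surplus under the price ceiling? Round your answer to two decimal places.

37.50

Rewriting supply in inverse form: P = 183 + 2Q.
Free-market equilibrium: 223 - Q = 183 + 2Q gives Q* = 13.3333, P* = 209.6667.
At P = 185, sellers supply (185 - 183)/2 = 1 while buyers want more, so the quantity traded is 1 at price 185.
The demand price at Q = 1 is 222. CS is the trapezoid between demand and 185 over [0, 1]: (1/2)[(223 - 185) + (222 - 185)](1) = 37.5.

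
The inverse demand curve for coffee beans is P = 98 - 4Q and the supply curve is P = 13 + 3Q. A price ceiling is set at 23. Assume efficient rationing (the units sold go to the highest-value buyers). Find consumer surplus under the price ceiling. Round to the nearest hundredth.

Free-market equilibrium: 98 - 4Q = 13 + 3Q gives Q* = 12.1429, P* = 49.4286.
At the ceiling price 23, quantity supplied is (23 - 13)/3 = 3.3333; supply is the short side, so Q = 3.3333 trades at P = 23.
The demand price at Q = 3.3333 is 84.6667. CS is the trapezoid between demand and 23 over [0, 3.3333]: (1/2)[(98 - 23) + (84.6667 - 23)](3.3333) = 227.7778.

227.78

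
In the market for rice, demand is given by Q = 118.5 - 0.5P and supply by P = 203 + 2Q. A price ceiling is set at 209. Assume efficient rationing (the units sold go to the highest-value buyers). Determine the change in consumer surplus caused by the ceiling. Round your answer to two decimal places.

Rewriting demand in inverse form: P = 237 - 2Q.
Without the control, 237 - 2Q = 203 + 2Q so Q* = 8.5 and P* = 220.
At P = 209, sellers supply (209 - 203)/2 = 3 while buyers want more, so the quantity traded is 3 at price 209.
CS goes from (1/2)(8.5)(17) = 72.25 to 75 (computed as (237 - 209)(3) - (1/2)(2)(3)^2), a change of 2.75.

2.75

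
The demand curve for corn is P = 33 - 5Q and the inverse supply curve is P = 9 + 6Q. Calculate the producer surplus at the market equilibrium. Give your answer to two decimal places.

14.28

Set 33 - 5Q = 9 + 6Q, which gives 24 = 11Q, so Q* = 2.1818 and P* = 33 - 5(2.1818) = 22.0909.
The supply curve's price intercept is 9, so PS = (1/2)(Q*)(P* - 9) = (1/2)(2.1818)(13.0909) = 14.281.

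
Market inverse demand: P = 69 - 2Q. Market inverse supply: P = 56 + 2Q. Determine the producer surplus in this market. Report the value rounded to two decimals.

Equilibrium: 69 - 2Q = 56 + 2Q, so Q* = 3.25 and P* = 62.5.
Producer surplus is the triangle above supply below P*: (1/2)(3.25)(62.5 - 56) = (1/2)(3.25)(6.5) = 10.5625.

10.56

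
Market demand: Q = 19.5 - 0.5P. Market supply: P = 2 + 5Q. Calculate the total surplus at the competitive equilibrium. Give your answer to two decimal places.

97.79

Rewriting demand in inverse form: P = 39 - 2Q.
Set 39 - 2Q = 2 + 5Q, which gives 37 = 7Q, so Q* = 5.2857 and P* = 39 - 2(5.2857) = 28.4286.
CS = (1/2)(5.2857)(10.5714) = 27.9388 and PS = (1/2)(5.2857)(26.4286) = 69.8469, so total surplus = 97.7857.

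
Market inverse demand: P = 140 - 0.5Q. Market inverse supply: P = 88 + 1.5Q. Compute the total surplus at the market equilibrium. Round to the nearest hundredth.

676.00

Equilibrium: 140 - 0.5Q = 88 + 1.5Q, so Q* = 26 and P* = 127.
Total surplus is the full triangle between the curves from 0 to Q*: (1/2)(26)(140 - 88) = 676.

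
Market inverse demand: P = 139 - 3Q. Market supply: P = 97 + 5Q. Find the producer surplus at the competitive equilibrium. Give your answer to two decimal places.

68.91

Setting demand equal to supply, 42 = 8Q, so Q* = 5.25 and P* = 123.25.
The supply curve's price intercept is 97, so PS = (1/2)(Q*)(P* - 97) = (1/2)(5.25)(26.25) = 68.9062.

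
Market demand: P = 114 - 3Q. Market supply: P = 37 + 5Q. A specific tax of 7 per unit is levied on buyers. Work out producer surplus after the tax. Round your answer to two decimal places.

191.41

Without the tax, 114 - 3Q = 37 + 5Q so Q* = 9.625 and P* = 85.125.
A tax on buyers shifts demand down by 7: (114 - 7) - 3Q = 37 + 5Q, so Q_t = 8.75. Buyers pay P_b = 87.75; sellers receive P_s = P_b - 7 = 80.75.
Producer surplus is the triangle above supply below P_s: (1/2)(8.75)(80.75 - 37) = 191.4062.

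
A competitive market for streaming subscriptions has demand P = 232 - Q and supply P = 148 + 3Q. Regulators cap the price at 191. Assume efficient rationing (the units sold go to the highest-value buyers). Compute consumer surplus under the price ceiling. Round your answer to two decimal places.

Free-market equilibrium: 232 - Q = 148 + 3Q gives Q* = 21, P* = 211.
At the ceiling price 191, quantity supplied is (191 - 148)/3 = 14.3333; supply is the short side, so Q = 14.3333 trades at P = 191.
The demand price at Q = 14.3333 is 217.6667. CS is the trapezoid between demand and 191 over [0, 14.3333]: (1/2)[(232 - 191) + (217.6667 - 191)](14.3333) = 484.9444.

484.94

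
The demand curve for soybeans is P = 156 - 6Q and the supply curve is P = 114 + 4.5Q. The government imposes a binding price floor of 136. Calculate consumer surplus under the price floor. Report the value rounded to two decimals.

Without the control, 156 - 6Q = 114 + 4.5Q so Q* = 4 and P* = 132.
At P = 136, buyers demand (156 - 136)/6 = 3.3333 while sellers would supply more, so the quantity traded is 3.3333 at price 136.
CS is the triangle under demand above 136: (1/2)(3.3333)(156 - 136) = 33.3333.

33.33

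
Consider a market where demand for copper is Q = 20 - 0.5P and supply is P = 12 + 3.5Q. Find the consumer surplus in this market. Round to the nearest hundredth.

Rewriting demand in inverse form: P = 40 - 2Q.
Setting demand equal to supply, 28 = 5.5Q, so Q* = 5.0909 and P* = 29.8182.
The demand choke price is 40, so CS = (1/2)(Q*)(40 - P*) = (1/2)(5.0909)(10.1818) = 25.9174.

25.92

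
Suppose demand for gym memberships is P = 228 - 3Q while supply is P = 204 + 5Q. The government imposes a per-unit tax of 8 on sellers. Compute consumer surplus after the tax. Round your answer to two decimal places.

Without the tax, 228 - 3Q = 204 + 5Q so Q* = 3 and P* = 219.
With the tax, sellers need 8 more per unit: 228 - 3Q = 204 + 5Q + 8, so Q_t = 2. Buyers pay P_b = 222; sellers receive P_s = P_b - 8 = 214.
CS = (1/2)(Q_t)(228 - P_b) = (1/2)(2)(6) = 6.

6.00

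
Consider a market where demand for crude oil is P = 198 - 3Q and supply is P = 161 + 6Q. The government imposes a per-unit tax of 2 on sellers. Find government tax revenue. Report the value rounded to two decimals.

Pre-tax equilibrium: 198 - 3Q = 161 + 6Q gives Q* = 4.1111, P* = 185.6667.
A tax on sellers shifts supply up by 2: 198 - 3Q = 161 + 6Q + 2, so Q_t = 3.8889. Buyers pay P_b = 186.3333; sellers receive P_s = P_b - 2 = 184.3333.
Tax revenue = t x Q_t = 2 x 3.8889 = 7.7778.

7.78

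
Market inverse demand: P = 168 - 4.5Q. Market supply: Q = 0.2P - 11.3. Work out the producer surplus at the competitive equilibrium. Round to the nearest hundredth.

Rewriting supply in inverse form: P = 56.5 + 5Q.
Setting demand equal to supply, 111.5 = 9.5Q, so Q* = 11.7368 and P* = 115.1842.
Producer surplus is the triangle above supply below P*: (1/2)(11.7368)(115.1842 - 56.5) = (1/2)(11.7368)(58.6842) = 344.3837.

344.38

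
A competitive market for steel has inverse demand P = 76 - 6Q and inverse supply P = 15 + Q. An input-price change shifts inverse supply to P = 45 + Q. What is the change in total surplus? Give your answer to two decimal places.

Initial equilibrium: Q_0 = 8.7143, P_0 = 23.7143; CS_0 = (1/2)(8.7143)(52.2857) = 227.8163, PS_0 = (1/2)(8.7143)(8.7143) = 37.9694.
New equilibrium: 76 - 6Q = 45 + Q gives Q_1 = 4.4286, P_1 = 49.4286; CS_1 = 58.8367, PS_1 = 9.8061.
Change in total surplus = (58.8367 + 9.8061) - (227.8163 + 37.9694) = -197.1429.

-197.14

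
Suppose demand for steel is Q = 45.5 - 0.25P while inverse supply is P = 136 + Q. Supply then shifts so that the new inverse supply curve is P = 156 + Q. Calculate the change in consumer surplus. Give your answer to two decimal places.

-115.20

Rewriting demand in inverse form: P = 182 - 4Q.
Initial equilibrium: Q_0 = 9.2, P_0 = 145.2; CS_0 = (1/2)(9.2)(36.8) = 169.28, PS_0 = (1/2)(9.2)(9.2) = 42.32.
New equilibrium: 182 - 4Q = 156 + Q gives Q_1 = 5.2, P_1 = 161.2; CS_1 = 54.08, PS_1 = 13.52.
Change in consumer surplus = 54.08 - 169.28 = -115.2.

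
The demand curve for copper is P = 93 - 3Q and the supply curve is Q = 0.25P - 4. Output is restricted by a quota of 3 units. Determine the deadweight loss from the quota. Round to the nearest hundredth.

224.00

Rewriting supply in inverse form: P = 16 + 4Q.
Without the quota, 93 - 3Q = 16 + 4Q gives Q* = 11.
At Q = 3 the demand price is 93 - 3(3) = 84 and the supply price is 16 + 4(3) = 28.
DWL = (1/2)(gap between curves at 3) x (Q* - 3) = (1/2)(56)(8) = 224.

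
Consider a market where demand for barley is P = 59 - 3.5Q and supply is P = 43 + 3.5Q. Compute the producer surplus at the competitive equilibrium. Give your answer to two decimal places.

Setting demand equal to supply, 16 = 7Q, so Q* = 2.2857 and P* = 51.
PS is the area between P* and the supply curve from 0 to Q*: (1/2)(2.2857)(8) = 9.1429.

9.14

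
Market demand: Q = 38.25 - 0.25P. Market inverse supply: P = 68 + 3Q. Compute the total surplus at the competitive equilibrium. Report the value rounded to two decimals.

Rewriting demand in inverse form: P = 153 - 4Q.
Equilibrium: 153 - 4Q = 68 + 3Q, so Q* = 12.1429 and P* = 104.4286.
CS = (1/2)(12.1429)(48.5714) = 294.898 and PS = (1/2)(12.1429)(36.4286) = 221.1735, so total surplus = 516.0714.

516.07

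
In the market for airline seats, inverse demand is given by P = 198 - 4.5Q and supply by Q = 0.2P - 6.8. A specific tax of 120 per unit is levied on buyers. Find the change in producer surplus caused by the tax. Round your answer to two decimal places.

-691.41

Rewriting supply in inverse form: P = 34 + 5Q.
Pre-tax equilibrium: 198 - 4.5Q = 34 + 5Q gives Q* = 17.2632, P* = 120.3158.
With the tax, buyers' net willingness to pay falls by 120: (198 - 120) - 4.5Q = 34 + 5Q, so Q_t = 4.6316. Buyers pay P_b = 177.1579; sellers receive P_s = P_b - 120 = 57.1579.
PS falls from (1/2)(17.2632)(86.3158) = 745.0416 to (1/2)(4.6316)(23.1579) = 53.6288, a change of -691.4127.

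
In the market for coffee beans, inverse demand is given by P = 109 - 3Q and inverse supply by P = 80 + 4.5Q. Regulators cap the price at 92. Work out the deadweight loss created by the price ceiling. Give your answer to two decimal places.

5.40

Free-market equilibrium: 109 - 3Q = 80 + 4.5Q gives Q* = 3.8667, P* = 97.4.
At the ceiling price 92, quantity supplied is (92 - 80)/4.5 = 2.6667; supply is the short side, so Q = 2.6667 trades at P = 92.
The lost-trades triangle has base Q* - 2.6667 = 1.2 and height equal to the gap between the curves at Q = 2.6667, which is 101 - 92 = 9. DWL = (1/2)(1.2)(9) = 5.4.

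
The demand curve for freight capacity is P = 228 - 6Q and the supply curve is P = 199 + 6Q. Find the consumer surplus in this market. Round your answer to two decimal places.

17.52

Setting demand equal to supply, 29 = 12Q, so Q* = 2.4167 and P* = 213.5.
The demand choke price is 228, so CS = (1/2)(Q*)(228 - P*) = (1/2)(2.4167)(14.5) = 17.5208.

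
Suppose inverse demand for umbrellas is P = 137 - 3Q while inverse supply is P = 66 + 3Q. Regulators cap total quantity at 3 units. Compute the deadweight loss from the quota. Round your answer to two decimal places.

Unrestricted equilibrium: Q* = (137 - 66)/(3 + 3) = 11.8333.
At Q = 3 the demand price is 137 - 3(3) = 128 and the supply price is 66 + 3(3) = 75.
Deadweight loss is the triangle between the curves from 3 to 11.8333: (1/2)(128 - 75)(11.8333 - 3) = 234.0833.

234.08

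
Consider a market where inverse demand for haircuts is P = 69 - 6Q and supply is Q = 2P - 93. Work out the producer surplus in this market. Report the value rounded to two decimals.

Rewriting supply in inverse form: P = 46.5 + 0.5Q.
Set 69 - 6Q = 46.5 + 0.5Q, which gives 22.5 = 6.5Q, so Q* = 3.4615 and P* = 69 - 6(3.4615) = 48.2308.
The supply curve's price intercept is 46.5, so PS = (1/2)(Q*)(P* - 46.5) = (1/2)(3.4615)(1.7308) = 2.9956.

3.00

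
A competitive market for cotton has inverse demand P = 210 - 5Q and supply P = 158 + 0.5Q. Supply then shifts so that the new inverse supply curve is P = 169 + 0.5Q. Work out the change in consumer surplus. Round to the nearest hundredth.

Initial equilibrium: Q_0 = 9.4545, P_0 = 162.7273; CS_0 = (1/2)(9.4545)(47.2727) = 223.4711, PS_0 = (1/2)(9.4545)(4.7273) = 22.3471.
New equilibrium: 210 - 5Q = 169 + 0.5Q gives Q_1 = 7.4545, P_1 = 172.7273; CS_1 = 138.9256, PS_1 = 13.8926.
Change in consumer surplus = 138.9256 - 223.4711 = -84.5455.

-84.55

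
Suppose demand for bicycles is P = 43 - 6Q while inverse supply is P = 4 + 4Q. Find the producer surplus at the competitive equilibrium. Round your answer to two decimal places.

30.42

Setting demand equal to supply, 39 = 10Q, so Q* = 3.9 and P* = 19.6.
PS is the area between P* and the supply curve from 0 to Q*: (1/2)(3.9)(15.6) = 30.42.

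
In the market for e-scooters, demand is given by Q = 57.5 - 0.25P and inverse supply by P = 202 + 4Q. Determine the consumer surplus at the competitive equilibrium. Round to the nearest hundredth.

24.50

Rewriting demand in inverse form: P = 230 - 4Q.
Setting demand equal to supply, 28 = 8Q, so Q* = 3.5 and P* = 216.
The demand choke price is 230, so CS = (1/2)(Q*)(230 - P*) = (1/2)(3.5)(14) = 24.5.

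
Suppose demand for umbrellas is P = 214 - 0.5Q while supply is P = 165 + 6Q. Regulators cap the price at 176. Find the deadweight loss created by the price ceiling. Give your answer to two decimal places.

105.78

Free-market equilibrium: 214 - 0.5Q = 165 + 6Q gives Q* = 7.5385, P* = 210.2308.
At P = 176, sellers supply (176 - 165)/6 = 1.8333 while buyers want more, so the quantity traded is 1.8333 at price 176.
The lost-trades triangle has base Q* - 1.8333 = 5.7051 and height equal to the gap between the curves at Q = 1.8333, which is 213.0833 - 176 = 37.0833. DWL = (1/2)(5.7051)(37.0833) = 105.7826.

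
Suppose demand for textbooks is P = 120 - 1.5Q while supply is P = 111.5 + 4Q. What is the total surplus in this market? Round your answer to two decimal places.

6.57

Setting demand equal to supply, 8.5 = 5.5Q, so Q* = 1.5455 and P* = 117.6818.
Total surplus is the full triangle between the curves from 0 to Q*: (1/2)(1.5455)(120 - 111.5) = 6.5682.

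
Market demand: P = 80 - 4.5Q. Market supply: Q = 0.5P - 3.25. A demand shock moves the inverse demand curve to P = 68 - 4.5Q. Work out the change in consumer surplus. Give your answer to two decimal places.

Rewriting supply in inverse form: P = 6.5 + 2Q.
Initial equilibrium: Q_0 = 11.3077, P_0 = 29.1154; CS_0 = (1/2)(11.3077)(50.8846) = 287.6938, PS_0 = (1/2)(11.3077)(22.6154) = 127.8639.
New equilibrium: 68 - 4.5Q = 6.5 + 2Q gives Q_1 = 9.4615, P_1 = 25.4231; CS_1 = 201.4216, PS_1 = 89.5207.
Change in consumer surplus = 201.4216 - 287.6938 = -86.2722.

-86.27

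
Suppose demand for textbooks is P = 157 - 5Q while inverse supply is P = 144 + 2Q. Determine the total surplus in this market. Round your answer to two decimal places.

Equilibrium: 157 - 5Q = 144 + 2Q, so Q* = 1.8571 and P* = 147.7143.
Total surplus is the full triangle between the curves from 0 to Q*: (1/2)(1.8571)(157 - 144) = 12.0714.

12.07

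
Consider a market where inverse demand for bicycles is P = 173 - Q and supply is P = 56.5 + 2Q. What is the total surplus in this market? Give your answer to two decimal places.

2262.04

Equilibrium: 173 - Q = 56.5 + 2Q, so Q* = 38.8333 and P* = 134.1667.
CS = (1/2)(38.8333)(38.8333) = 754.0139 and PS = (1/2)(38.8333)(77.6667) = 1508.0278, so total surplus = 2262.0417.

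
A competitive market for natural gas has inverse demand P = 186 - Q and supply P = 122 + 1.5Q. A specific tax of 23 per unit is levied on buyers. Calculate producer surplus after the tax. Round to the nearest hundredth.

201.72

Pre-tax equilibrium: 186 - Q = 122 + 1.5Q gives Q* = 25.6, P* = 160.4.
With the tax, buyers' net willingness to pay falls by 23: (186 - 23) - Q = 122 + 1.5Q, so Q_t = 16.4. Buyers pay P_b = 169.6; sellers receive P_s = P_b - 23 = 146.6.
PS = (1/2)(Q_t)(P_s - 122) = (1/2)(16.4)(24.6) = 201.72.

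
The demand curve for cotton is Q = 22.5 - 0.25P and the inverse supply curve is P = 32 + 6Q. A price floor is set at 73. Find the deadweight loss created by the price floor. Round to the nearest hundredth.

Rewriting demand in inverse form: P = 90 - 4Q.
Without the control, 90 - 4Q = 32 + 6Q so Q* = 5.8 and P* = 66.8.
At the floor price 73, quantity demanded is (90 - 73)/4 = 4.25; demand is the short side, so Q = 4.25 trades at P = 73.
The lost-trades triangle has base Q* - 4.25 = 1.55 and height equal to the gap between the curves at Q = 4.25, which is 73 - 57.5 = 15.5. DWL = (1/2)(1.55)(15.5) = 12.0125.

12.01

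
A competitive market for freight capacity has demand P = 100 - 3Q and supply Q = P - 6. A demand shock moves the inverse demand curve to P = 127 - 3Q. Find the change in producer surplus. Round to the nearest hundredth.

Rewriting supply in inverse form: P = 6 + Q.
Initial equilibrium: Q_0 = 23.5, P_0 = 29.5; CS_0 = (1/2)(23.5)(70.5) = 828.375, PS_0 = (1/2)(23.5)(23.5) = 276.125.
New equilibrium: 127 - 3Q = 6 + Q gives Q_1 = 30.25, P_1 = 36.25; CS_1 = 1372.5938, PS_1 = 457.5312.
Change in producer surplus = 457.5312 - 276.125 = 181.4062.

181.41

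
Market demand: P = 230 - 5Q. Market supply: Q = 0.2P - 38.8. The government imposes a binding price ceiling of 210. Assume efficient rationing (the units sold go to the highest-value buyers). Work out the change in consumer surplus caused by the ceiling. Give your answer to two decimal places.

Rewriting supply in inverse form: P = 194 + 5Q.
Free-market equilibrium: 230 - 5Q = 194 + 5Q gives Q* = 3.6, P* = 212.
At the ceiling price 210, quantity supplied is (210 - 194)/5 = 3.2; supply is the short side, so Q = 3.2 trades at P = 210.
CS goes from (1/2)(3.6)(18) = 32.4 to 38.4 (computed as (230 - 210)(3.2) - (1/2)(5)(3.2)^2), a change of 6.

6.00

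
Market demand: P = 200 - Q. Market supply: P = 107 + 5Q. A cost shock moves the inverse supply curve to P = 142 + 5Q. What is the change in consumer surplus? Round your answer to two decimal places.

-73.40

Initial equilibrium: Q_0 = 15.5, P_0 = 184.5; CS_0 = (1/2)(15.5)(15.5) = 120.125, PS_0 = (1/2)(15.5)(77.5) = 600.625.
New equilibrium: 200 - Q = 142 + 5Q gives Q_1 = 9.6667, P_1 = 190.3333; CS_1 = 46.7222, PS_1 = 233.6111.
Change in consumer surplus = 46.7222 - 120.125 = -73.4028.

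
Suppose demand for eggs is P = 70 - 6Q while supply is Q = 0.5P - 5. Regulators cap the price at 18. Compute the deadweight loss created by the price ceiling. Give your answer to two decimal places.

49.00

Rewriting supply in inverse form: P = 10 + 2Q.
Free-market equilibrium: 70 - 6Q = 10 + 2Q gives Q* = 7.5, P* = 25.
At P = 18, sellers supply (18 - 10)/2 = 4 while buyers want more, so the quantity traded is 4 at price 18.
At Q = 4 the demand price is 46 and the supply price is 18. Deadweight loss is the triangle between the curves from 4 to 7.5: (1/2)(46 - 18)(7.5 - 4) = 49.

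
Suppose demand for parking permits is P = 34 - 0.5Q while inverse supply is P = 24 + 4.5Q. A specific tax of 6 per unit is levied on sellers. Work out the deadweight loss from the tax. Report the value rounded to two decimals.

Pre-tax equilibrium: 34 - 0.5Q = 24 + 4.5Q gives Q* = 2, P* = 33.
A tax on sellers shifts supply up by 6: 34 - 0.5Q = 24 + 4.5Q + 6, so Q_t = 0.8. Buyers pay P_b = 33.6; sellers receive P_s = P_b - 6 = 27.6.
Deadweight loss is the triangle between the curves from Q_t to Q*: (1/2)(2 - 0.8)(6) = 3.6.

3.60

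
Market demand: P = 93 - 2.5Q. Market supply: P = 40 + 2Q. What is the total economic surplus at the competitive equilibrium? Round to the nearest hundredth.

312.11

Setting demand equal to supply, 53 = 4.5Q, so Q* = 11.7778 and P* = 63.5556.
Total surplus is the full triangle between the curves from 0 to Q*: (1/2)(11.7778)(93 - 40) = 312.1111.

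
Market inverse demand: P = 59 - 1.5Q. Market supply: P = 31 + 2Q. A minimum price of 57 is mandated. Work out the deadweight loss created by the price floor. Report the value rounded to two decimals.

77.78

Without the control, 59 - 1.5Q = 31 + 2Q so Q* = 8 and P* = 47.
At the floor price 57, quantity demanded is (59 - 57)/1.5 = 1.3333; demand is the short side, so Q = 1.3333 trades at P = 57.
The lost-trades triangle has base Q* - 1.3333 = 6.6667 and height equal to the gap between the curves at Q = 1.3333, which is 57 - 33.6667 = 23.3333. DWL = (1/2)(6.6667)(23.3333) = 77.7778.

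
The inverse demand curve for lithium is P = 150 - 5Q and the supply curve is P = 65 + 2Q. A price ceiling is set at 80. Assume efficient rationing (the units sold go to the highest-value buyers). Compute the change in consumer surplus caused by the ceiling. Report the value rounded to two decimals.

15.75

Free-market equilibrium: 150 - 5Q = 65 + 2Q gives Q* = 12.1429, P* = 89.2857.
At P = 80, sellers supply (80 - 65)/2 = 7.5 while buyers want more, so the quantity traded is 7.5 at price 80.
CS goes from (1/2)(12.1429)(60.7143) = 368.6224 to 384.375 (computed as (150 - 80)(7.5) - (1/2)(5)(7.5)^2), a change of 15.7526.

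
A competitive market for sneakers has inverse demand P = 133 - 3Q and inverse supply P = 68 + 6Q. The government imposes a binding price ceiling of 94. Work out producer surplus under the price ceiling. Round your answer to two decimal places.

56.33

Without the control, 133 - 3Q = 68 + 6Q so Q* = 7.2222 and P* = 111.3333.
At the ceiling price 94, quantity supplied is (94 - 68)/6 = 4.3333; supply is the short side, so Q = 4.3333 trades at P = 94.
PS is the triangle above supply below 94: (1/2)(4.3333)(94 - 68) = 56.3333.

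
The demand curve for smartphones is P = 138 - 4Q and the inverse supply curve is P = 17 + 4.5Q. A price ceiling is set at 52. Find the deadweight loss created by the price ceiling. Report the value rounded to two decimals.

177.22

Without the control, 138 - 4Q = 17 + 4.5Q so Q* = 14.2353 and P* = 81.0588.
At P = 52, sellers supply (52 - 17)/4.5 = 7.7778 while buyers want more, so the quantity traded is 7.7778 at price 52.
The lost-trades triangle has base Q* - 7.7778 = 6.4575 and height equal to the gap between the curves at Q = 7.7778, which is 106.8889 - 52 = 54.8889. DWL = (1/2)(6.4575)(54.8889) = 177.2229.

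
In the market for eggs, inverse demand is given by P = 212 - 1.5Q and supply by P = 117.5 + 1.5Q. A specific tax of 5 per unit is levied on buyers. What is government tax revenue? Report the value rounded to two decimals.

Pre-tax equilibrium: 212 - 1.5Q = 117.5 + 1.5Q gives Q* = 31.5, P* = 164.75.
With the tax, buyers' net willingness to pay falls by 5: (212 - 5) - 1.5Q = 117.5 + 1.5Q, so Q_t = 29.8333. Buyers pay P_b = 167.25; sellers receive P_s = P_b - 5 = 162.25.
Revenue is the tax times quantity traded: 5 x 29.8333 = 149.1667.

149.17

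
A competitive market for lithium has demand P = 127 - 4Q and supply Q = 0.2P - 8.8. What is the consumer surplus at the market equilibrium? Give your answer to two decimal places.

Rewriting supply in inverse form: P = 44 + 5Q.
Equilibrium: 127 - 4Q = 44 + 5Q, so Q* = 9.2222 and P* = 90.1111.
The demand choke price is 127, so CS = (1/2)(Q*)(127 - P*) = (1/2)(9.2222)(36.8889) = 170.0988.

170.10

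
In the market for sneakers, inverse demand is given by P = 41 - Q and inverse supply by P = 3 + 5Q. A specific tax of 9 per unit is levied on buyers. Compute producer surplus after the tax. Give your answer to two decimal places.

Pre-tax equilibrium: 41 - Q = 3 + 5Q gives Q* = 6.3333, P* = 34.6667.
With the tax, buyers' net willingness to pay falls by 9: (41 - 9) - Q = 3 + 5Q, so Q_t = 4.8333. Buyers pay P_b = 36.1667; sellers receive P_s = P_b - 9 = 27.1667.
PS = (1/2)(Q_t)(P_s - 3) = (1/2)(4.8333)(24.1667) = 58.4028.

58.40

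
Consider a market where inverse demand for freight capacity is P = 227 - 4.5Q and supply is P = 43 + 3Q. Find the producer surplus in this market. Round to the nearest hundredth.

902.83

Equilibrium: 227 - 4.5Q = 43 + 3Q, so Q* = 24.5333 and P* = 116.6.
The supply curve's price intercept is 43, so PS = (1/2)(Q*)(P* - 43) = (1/2)(24.5333)(73.6) = 902.8267.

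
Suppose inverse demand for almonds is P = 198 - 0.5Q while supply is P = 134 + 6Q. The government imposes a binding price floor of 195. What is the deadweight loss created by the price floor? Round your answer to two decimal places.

48.08

Without the control, 198 - 0.5Q = 134 + 6Q so Q* = 9.8462 and P* = 193.0769.
At the floor price 195, quantity demanded is (198 - 195)/0.5 = 6; demand is the short side, so Q = 6 trades at P = 195.
At Q = 6 the demand price is 195 and the supply price is 170. Deadweight loss is the triangle between the curves from 6 to 9.8462: (1/2)(195 - 170)(9.8462 - 6) = 48.0769.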